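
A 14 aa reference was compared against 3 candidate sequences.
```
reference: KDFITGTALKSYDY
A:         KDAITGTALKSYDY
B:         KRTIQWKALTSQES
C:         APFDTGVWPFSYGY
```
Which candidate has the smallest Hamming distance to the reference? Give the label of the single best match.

Hamming distances to reference — A: 1; B: 9; C: 8.
Smallest is A with 1 mismatch.

A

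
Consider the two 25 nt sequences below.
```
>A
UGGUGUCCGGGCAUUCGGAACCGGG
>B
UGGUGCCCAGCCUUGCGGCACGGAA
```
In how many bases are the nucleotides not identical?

9

The sequences differ at bases 6, 9, 11, 13, 15, 19, 22, 24, 25 (1-based) — 9 in total.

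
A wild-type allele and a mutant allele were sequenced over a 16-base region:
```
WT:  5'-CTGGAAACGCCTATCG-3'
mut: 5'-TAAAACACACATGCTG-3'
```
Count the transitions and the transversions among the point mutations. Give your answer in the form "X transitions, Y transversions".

Transitions (purine↔purine or pyrimidine↔pyrimidine): 1 C→T, 3 G→A, 4 G→A, 9 G→A, 13 A→G, 14 T→C, 15 C→T.
Transversions (purine↔pyrimidine): 2 T→A, 6 A→C, 11 C→A.

7 transitions, 3 transversions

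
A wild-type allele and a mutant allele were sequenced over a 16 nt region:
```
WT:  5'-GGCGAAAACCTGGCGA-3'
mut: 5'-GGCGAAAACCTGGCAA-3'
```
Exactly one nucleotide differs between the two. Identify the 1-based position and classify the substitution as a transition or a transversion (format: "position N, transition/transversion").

Position 15 changes G→A. G is a purine and A is a purine, so this is a transition.

position 15, transition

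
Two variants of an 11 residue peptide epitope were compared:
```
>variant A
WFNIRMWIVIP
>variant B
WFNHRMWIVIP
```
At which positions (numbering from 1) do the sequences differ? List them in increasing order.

Scanning 1-based: 4: I/H.

4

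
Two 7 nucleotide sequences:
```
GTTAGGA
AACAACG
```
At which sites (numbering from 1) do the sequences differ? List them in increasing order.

Scanning 1-based: 1: G/A; 2: T/A; 3: T/C; 5: G/A; 6: G/C; 7: A/G.

1, 2, 3, 5, 6, 7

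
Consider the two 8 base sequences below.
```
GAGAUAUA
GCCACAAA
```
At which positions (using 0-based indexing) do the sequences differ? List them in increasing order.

1, 2, 4, 6

Scanning 0-based: 1: A/C; 2: G/C; 4: U/C; 6: U/A.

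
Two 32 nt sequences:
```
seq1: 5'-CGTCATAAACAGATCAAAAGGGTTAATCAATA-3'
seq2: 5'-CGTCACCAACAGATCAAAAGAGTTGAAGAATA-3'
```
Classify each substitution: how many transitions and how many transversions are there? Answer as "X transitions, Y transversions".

3 transitions, 3 transversions

Mismatches (1-based):
base 6: T→C (pyrimidine→pyrimidine, transition)
base 7: A→C (purine→pyrimidine, transversion)
base 21: G→A (purine→purine, transition)
base 25: A→G (purine→purine, transition)
base 27: T→A (pyrimidine→purine, transversion)
base 28: C→G (pyrimidine→purine, transversion)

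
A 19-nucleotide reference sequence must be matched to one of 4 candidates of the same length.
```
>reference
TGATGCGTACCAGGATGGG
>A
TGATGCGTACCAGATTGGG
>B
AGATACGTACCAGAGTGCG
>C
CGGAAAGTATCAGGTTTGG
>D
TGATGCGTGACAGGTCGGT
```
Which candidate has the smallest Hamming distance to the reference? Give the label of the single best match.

A

Hamming distances to reference — A: 2; B: 5; C: 8; D: 5.
Smallest is A with 2 mismatches.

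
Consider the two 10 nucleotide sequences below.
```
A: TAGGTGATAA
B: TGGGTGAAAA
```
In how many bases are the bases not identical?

2

Comparing position by position, 2 bases differ: 2 (A/G), 8 (T/A).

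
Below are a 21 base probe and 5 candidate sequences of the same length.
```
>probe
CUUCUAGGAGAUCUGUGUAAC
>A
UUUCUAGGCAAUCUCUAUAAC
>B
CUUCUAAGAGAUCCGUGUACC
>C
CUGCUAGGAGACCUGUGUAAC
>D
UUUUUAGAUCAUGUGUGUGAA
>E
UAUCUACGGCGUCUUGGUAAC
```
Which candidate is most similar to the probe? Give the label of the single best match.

C

Hamming distances to probe — A: 5; B: 3; C: 2; D: 8; E: 8.
Smallest is C with 2 mismatches.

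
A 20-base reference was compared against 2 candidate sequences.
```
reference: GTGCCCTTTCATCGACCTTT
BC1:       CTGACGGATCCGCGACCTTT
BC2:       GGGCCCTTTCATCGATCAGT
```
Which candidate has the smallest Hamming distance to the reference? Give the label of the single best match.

Hamming distances to reference — BC1: 7; BC2: 4.
Smallest is BC2 with 4 mismatches.

BC2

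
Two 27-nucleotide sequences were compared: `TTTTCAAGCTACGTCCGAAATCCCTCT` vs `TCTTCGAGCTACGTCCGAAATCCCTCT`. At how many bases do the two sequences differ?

Mismatches (1-based): base 2: T→C; base 6: A→G.

2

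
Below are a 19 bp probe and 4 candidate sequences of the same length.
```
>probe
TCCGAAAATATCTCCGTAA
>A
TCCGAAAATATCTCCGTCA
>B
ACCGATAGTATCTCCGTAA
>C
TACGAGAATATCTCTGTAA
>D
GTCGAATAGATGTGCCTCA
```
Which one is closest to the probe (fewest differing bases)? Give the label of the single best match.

A differs at 1 base; B differs at 3 bases; C differs at 3 bases; D differs at 8 bases. The closest is A.

A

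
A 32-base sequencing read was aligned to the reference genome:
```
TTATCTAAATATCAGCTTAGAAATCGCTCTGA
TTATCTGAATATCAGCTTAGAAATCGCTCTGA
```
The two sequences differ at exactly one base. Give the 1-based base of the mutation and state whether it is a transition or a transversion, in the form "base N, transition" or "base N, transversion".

Base 7 changes A→G. A is a purine and G is a purine, so this is a transition.

base 7, transition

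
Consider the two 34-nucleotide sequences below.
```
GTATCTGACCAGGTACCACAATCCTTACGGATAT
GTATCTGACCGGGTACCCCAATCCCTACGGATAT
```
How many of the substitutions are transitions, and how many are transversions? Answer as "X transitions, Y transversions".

2 transitions, 1 transversion

Mismatches (1-based):
base 11: A→G (purine→purine, transition)
base 18: A→C (purine→pyrimidine, transversion)
base 25: T→C (pyrimidine→pyrimidine, transition)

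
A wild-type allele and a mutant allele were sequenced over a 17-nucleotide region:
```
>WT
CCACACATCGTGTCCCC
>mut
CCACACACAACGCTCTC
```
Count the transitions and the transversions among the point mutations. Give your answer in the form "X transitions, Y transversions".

Transitions (purine↔purine or pyrimidine↔pyrimidine): 8 T→C, 10 G→A, 11 T→C, 13 T→C, 14 C→T, 16 C→T.
Transversions (purine↔pyrimidine): 9 C→A.

6 transitions, 1 transversion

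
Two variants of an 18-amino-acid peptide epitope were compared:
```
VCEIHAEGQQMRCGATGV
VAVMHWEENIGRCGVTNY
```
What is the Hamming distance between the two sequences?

11

Comparing position by position, 11 positions differ: 2 (C/A), 3 (E/V), 4 (I/M), 6 (A/W), 8 (G/E), 9 (Q/N), 10 (Q/I), 11 (M/G), 15 (A/V), 17 (G/N), 18 (V/Y).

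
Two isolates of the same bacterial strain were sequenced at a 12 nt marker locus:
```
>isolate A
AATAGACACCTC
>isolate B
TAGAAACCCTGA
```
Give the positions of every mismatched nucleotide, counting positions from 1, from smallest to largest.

Differences at position 1 (A→T), position 3 (T→G), position 5 (G→A), position 8 (A→C), position 10 (C→T), position 11 (T→G), position 12 (C→A).

1, 3, 5, 8, 10, 11, 12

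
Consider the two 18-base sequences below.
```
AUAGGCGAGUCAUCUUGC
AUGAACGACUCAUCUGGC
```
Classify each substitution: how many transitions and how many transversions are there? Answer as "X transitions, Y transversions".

Transitions (purine↔purine or pyrimidine↔pyrimidine): 3 A→G, 4 G→A, 5 G→A.
Transversions (purine↔pyrimidine): 9 G→C, 16 U→G.

3 transitions, 2 transversions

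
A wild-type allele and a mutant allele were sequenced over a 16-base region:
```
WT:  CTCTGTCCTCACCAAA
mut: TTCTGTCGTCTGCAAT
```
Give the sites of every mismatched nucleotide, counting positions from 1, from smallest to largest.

1, 8, 11, 12, 16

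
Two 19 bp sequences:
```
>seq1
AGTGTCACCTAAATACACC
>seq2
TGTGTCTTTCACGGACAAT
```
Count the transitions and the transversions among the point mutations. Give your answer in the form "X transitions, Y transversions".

Transitions (purine↔purine or pyrimidine↔pyrimidine): 8 C→T, 9 C→T, 10 T→C, 13 A→G, 19 C→T.
Transversions (purine↔pyrimidine): 1 A→T, 7 A→T, 12 A→C, 14 T→G, 18 C→A.

5 transitions, 5 transversions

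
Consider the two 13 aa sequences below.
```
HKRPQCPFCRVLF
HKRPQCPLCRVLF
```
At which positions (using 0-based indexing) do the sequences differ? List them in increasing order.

7

Differences at position 7 (F→L).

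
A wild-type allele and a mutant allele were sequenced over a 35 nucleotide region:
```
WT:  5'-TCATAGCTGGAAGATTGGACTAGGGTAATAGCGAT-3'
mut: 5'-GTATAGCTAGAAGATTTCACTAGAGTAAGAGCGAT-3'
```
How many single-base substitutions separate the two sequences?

7

Mismatches (1-based): base 1: T→G; base 2: C→T; base 9: G→A; base 17: G→T; base 18: G→C; base 24: G→A; base 29: T→G.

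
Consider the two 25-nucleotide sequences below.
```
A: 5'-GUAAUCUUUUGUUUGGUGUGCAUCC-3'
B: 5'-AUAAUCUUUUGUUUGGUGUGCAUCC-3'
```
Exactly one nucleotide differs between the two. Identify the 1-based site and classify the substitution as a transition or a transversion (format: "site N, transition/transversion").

site 1, transition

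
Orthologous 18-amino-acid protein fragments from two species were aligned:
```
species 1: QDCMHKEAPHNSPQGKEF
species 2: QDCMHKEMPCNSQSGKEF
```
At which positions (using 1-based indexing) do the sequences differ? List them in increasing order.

8, 10, 13, 14

Differences at position 8 (A→M), position 10 (H→C), position 13 (P→Q), position 14 (Q→S).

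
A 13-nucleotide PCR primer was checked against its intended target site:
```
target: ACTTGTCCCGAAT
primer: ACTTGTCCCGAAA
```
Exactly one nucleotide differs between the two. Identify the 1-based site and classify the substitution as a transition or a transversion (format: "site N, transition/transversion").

site 13, transversion

Site 13 changes T→A. T is a pyrimidine and A is a purine, so this is a transversion.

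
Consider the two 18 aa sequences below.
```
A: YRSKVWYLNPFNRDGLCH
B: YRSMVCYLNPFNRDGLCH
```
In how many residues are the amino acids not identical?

2

The sequences differ at residues 4, 6 (1-based) — 2 in total.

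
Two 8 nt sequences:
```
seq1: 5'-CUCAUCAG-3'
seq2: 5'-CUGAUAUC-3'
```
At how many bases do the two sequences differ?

4

Mismatches (1-based): base 3: C→G; base 6: C→A; base 7: A→U; base 8: G→C.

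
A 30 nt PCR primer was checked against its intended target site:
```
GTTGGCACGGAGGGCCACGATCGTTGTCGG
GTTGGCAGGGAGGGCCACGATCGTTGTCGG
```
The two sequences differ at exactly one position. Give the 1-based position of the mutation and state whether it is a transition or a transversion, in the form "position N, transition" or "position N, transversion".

position 8, transversion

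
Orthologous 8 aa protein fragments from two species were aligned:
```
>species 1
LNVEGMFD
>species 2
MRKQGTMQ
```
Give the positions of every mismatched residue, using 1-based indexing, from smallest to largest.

Scanning 1-based: 1: L/M; 2: N/R; 3: V/K; 4: E/Q; 6: M/T; 7: F/M; 8: D/Q.

1, 2, 3, 4, 6, 7, 8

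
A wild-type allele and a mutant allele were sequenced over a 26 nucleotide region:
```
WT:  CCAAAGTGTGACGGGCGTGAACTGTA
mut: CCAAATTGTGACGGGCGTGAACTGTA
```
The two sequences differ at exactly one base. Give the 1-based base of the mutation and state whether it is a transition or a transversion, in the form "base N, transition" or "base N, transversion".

base 6, transversion

The sequences differ only at base 6: G→T (purine→pyrimidine), a transversion.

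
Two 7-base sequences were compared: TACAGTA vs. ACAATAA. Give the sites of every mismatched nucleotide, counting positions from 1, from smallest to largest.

1, 2, 3, 5, 6

Differences at site 1 (T→A), site 2 (A→C), site 3 (C→A), site 5 (G→T), site 6 (T→A).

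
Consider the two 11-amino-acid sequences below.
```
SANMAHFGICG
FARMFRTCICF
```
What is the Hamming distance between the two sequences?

7

Mismatches (1-based): residue 1: S→F; residue 3: N→R; residue 5: A→F; residue 6: H→R; residue 7: F→T; residue 8: G→C; residue 11: G→F.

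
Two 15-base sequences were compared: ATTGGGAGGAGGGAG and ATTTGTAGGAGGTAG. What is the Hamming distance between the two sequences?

The sequences differ at sites 4, 6, 13 (1-based) — 3 in total.

3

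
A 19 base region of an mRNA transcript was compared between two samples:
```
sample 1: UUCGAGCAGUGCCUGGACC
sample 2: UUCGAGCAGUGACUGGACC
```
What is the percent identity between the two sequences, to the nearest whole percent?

95%

1 position differs (12), so 18 of 19 match: 18/19 = 94.74%.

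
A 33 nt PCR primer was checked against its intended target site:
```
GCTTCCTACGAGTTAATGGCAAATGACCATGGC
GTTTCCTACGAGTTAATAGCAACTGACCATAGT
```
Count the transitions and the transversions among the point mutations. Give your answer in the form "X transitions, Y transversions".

Mismatches (1-based):
base 2: C→T (pyrimidine→pyrimidine, transition)
base 18: G→A (purine→purine, transition)
base 23: A→C (purine→pyrimidine, transversion)
base 31: G→A (purine→purine, transition)
base 33: C→T (pyrimidine→pyrimidine, transition)

4 transitions, 1 transversion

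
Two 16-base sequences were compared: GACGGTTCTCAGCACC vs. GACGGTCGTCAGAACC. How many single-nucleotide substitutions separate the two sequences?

3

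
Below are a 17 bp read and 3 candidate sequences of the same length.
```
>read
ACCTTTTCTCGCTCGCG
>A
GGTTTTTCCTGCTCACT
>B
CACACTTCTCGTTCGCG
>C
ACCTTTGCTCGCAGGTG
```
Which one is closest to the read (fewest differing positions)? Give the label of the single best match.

A differs at 7 positions; B differs at 5 positions; C differs at 4 positions. The closest is C.

C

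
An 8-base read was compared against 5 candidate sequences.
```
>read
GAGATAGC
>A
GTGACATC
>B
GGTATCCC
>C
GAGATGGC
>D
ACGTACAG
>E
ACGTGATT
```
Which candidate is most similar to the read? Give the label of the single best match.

C

Hamming distances to read — A: 3; B: 4; C: 1; D: 7; E: 6.
Smallest is C with 1 mismatch.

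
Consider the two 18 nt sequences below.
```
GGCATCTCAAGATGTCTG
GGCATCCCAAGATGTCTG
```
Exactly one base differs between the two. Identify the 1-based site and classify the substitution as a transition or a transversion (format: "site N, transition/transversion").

site 7, transition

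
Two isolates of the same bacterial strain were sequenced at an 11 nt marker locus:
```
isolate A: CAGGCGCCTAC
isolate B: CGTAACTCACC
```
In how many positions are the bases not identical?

Comparing position by position, 8 positions differ: 2 (A/G), 3 (G/T), 4 (G/A), 5 (C/A), 6 (G/C), 7 (C/T), 9 (T/A), 10 (A/C).

8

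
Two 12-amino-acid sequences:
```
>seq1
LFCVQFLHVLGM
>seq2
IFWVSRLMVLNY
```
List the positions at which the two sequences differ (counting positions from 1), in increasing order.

1, 3, 5, 6, 8, 11, 12

Scanning 1-based: 1: L/I; 3: C/W; 5: Q/S; 6: F/R; 8: H/M; 11: G/N; 12: M/Y.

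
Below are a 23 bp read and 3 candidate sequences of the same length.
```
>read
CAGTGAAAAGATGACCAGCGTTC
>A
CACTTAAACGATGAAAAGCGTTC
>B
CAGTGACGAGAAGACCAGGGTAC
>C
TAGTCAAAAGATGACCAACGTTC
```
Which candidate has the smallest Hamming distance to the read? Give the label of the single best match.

Hamming distances to read — A: 5; B: 5; C: 3.
Smallest is C with 3 mismatches.

C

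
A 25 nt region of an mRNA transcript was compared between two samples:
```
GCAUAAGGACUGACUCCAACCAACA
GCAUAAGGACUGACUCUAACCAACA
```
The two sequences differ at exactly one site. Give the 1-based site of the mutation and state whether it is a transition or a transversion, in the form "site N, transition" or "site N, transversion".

site 17, transition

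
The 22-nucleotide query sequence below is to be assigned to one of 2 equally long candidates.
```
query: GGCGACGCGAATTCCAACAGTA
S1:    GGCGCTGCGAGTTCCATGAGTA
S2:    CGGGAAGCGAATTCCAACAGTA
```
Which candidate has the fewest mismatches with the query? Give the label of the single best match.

Hamming distances to query — S1: 5; S2: 3.
Smallest is S2 with 3 mismatches.

S2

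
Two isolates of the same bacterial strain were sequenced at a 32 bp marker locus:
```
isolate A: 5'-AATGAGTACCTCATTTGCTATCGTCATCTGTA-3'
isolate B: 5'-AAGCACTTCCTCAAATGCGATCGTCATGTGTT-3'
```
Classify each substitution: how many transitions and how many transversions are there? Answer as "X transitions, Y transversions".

Transitions (purine↔purine or pyrimidine↔pyrimidine): none.
Transversions (purine↔pyrimidine): 3 T→G, 4 G→C, 6 G→C, 8 A→T, 14 T→A, 15 T→A, 19 T→G, 28 C→G, 32 A→T.

0 transitions, 9 transversions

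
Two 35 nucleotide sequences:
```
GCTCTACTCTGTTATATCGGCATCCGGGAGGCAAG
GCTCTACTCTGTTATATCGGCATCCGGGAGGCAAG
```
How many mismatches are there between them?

No positions differ; the sequences are identical.

0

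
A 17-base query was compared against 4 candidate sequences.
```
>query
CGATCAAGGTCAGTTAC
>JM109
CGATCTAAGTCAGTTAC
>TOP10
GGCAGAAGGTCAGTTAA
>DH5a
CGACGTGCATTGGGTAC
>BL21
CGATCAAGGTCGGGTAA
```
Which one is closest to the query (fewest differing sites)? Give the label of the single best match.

JM109

Hamming distances to query — JM109: 2; TOP10: 5; DH5a: 9; BL21: 3.
Smallest is JM109 with 2 mismatches.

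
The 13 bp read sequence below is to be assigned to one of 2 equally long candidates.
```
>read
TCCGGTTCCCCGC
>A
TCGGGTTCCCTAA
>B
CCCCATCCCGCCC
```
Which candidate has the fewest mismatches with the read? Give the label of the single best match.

A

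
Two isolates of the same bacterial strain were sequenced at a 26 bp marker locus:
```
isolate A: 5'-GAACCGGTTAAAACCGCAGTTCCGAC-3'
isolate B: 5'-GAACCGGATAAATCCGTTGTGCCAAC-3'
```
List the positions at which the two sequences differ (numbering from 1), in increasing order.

8, 13, 17, 18, 21, 24

Scanning 1-based: 8: T/A; 13: A/T; 17: C/T; 18: A/T; 21: T/G; 24: G/A.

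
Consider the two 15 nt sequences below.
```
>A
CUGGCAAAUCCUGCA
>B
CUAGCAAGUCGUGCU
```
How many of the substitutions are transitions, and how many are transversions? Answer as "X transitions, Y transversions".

Transitions (purine↔purine or pyrimidine↔pyrimidine): 3 G→A, 8 A→G.
Transversions (purine↔pyrimidine): 11 C→G, 15 A→U.

2 transitions, 2 transversions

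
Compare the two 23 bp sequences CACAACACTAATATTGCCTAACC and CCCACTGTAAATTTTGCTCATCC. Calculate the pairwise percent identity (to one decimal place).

56.5%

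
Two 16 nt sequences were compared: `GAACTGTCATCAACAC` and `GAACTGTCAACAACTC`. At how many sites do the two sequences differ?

Mismatches (1-based): site 10: T→A; site 15: A→T.

2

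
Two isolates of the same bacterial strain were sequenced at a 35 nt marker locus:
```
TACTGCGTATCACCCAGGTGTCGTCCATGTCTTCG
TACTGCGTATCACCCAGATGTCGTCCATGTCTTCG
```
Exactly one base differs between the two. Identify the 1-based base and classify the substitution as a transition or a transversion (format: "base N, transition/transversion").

base 18, transition

The sequences differ only at base 18: G→A (purine→purine), a transition.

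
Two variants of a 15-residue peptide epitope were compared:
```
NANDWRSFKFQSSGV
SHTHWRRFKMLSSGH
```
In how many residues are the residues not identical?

8

Comparing position by position, 8 residues differ: 1 (N/S), 2 (A/H), 3 (N/T), 4 (D/H), 7 (S/R), 10 (F/M), 11 (Q/L), 15 (V/H).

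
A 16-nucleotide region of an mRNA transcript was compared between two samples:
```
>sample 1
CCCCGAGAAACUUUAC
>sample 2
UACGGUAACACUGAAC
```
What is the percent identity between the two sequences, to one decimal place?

8 positions differ (1, 2, 4, 6, 7, 9, 13, 14), so 8 of 16 match: 8/16 = 50%.

50.0%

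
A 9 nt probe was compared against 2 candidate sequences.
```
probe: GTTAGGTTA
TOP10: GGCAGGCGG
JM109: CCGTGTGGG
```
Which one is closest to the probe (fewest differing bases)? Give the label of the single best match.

TOP10

TOP10 differs at 5 bases; JM109 differs at 8 bases. The closest is TOP10.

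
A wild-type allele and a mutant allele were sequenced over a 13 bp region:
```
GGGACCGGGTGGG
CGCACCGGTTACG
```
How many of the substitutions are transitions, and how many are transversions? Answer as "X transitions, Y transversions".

1 transition, 4 transversions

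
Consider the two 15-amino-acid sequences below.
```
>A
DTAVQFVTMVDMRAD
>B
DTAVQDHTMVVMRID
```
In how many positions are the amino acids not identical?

Comparing position by position, 4 positions differ: 6 (F/D), 7 (V/H), 11 (D/V), 14 (A/I).

4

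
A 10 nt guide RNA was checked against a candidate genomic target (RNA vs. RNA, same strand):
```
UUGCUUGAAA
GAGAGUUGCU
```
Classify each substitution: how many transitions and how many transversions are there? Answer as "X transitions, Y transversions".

1 transition, 7 transversions

Transitions (purine↔purine or pyrimidine↔pyrimidine): 8 A→G.
Transversions (purine↔pyrimidine): 1 U→G, 2 U→A, 4 C→A, 5 U→G, 7 G→U, 9 A→C, 10 A→U.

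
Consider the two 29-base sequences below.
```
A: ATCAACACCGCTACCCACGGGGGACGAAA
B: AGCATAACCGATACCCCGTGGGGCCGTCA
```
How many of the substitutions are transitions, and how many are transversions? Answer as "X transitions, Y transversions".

Transitions (purine↔purine or pyrimidine↔pyrimidine): none.
Transversions (purine↔pyrimidine): 2 T→G, 5 A→T, 6 C→A, 11 C→A, 17 A→C, 18 C→G, 19 G→T, 24 A→C, 27 A→T, 28 A→C.

0 transitions, 10 transversions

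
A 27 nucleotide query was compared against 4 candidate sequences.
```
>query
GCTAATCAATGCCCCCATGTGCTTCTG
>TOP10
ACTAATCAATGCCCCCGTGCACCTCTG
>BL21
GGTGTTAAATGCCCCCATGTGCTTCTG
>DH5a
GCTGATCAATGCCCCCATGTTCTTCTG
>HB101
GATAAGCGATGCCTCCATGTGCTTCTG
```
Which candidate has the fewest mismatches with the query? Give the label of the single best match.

DH5a

Hamming distances to query — TOP10: 5; BL21: 4; DH5a: 2; HB101: 4.
Smallest is DH5a with 2 mismatches.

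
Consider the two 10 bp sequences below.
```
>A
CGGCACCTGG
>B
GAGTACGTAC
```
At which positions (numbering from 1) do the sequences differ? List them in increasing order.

1, 2, 4, 7, 9, 10

Scanning 1-based: 1: C/G; 2: G/A; 4: C/T; 7: C/G; 9: G/A; 10: G/C.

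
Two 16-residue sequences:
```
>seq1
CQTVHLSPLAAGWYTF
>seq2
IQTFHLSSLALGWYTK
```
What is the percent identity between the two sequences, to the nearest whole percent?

69%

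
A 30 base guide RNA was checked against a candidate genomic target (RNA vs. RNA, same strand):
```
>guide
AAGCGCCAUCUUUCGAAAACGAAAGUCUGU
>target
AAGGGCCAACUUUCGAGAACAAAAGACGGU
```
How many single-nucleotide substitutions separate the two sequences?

Comparing position by position, 6 bases differ: 4 (C/G), 9 (U/A), 17 (A/G), 21 (G/A), 26 (U/A), 28 (U/G).

6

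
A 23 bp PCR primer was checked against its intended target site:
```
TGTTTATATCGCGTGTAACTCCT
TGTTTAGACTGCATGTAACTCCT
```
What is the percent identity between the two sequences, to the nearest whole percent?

83%

4 positions differ (7, 9, 10, 13), so 19 of 23 match: 19/23 = 82.61%.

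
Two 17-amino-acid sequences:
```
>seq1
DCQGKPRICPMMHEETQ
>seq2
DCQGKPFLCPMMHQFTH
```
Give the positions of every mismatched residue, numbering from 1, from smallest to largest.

7, 8, 14, 15, 17

Differences at position 7 (R→F), position 8 (I→L), position 14 (E→Q), position 15 (E→F), position 17 (Q→H).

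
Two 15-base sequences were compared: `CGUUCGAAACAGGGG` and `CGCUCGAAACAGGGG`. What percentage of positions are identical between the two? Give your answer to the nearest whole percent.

93%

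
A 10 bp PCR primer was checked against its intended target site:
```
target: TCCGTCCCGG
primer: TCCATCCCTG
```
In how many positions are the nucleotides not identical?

2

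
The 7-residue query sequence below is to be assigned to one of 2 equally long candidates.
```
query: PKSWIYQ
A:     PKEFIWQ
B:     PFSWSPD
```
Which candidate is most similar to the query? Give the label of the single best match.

A

Hamming distances to query — A: 3; B: 4.
Smallest is A with 3 mismatches.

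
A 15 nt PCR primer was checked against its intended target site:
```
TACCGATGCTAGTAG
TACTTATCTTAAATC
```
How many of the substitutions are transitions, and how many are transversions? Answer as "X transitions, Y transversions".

3 transitions, 5 transversions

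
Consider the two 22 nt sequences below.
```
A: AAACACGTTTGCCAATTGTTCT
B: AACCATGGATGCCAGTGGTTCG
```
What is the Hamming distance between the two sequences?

7

Comparing position by position, 7 positions differ: 3 (A/C), 6 (C/T), 8 (T/G), 9 (T/A), 15 (A/G), 17 (T/G), 22 (T/G).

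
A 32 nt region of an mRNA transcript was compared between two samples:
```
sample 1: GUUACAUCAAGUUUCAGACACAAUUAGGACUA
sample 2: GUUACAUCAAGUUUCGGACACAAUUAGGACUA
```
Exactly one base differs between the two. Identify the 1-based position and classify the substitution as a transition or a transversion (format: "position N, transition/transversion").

position 16, transition

Position 16 changes A→G. A is a purine and G is a purine, so this is a transition.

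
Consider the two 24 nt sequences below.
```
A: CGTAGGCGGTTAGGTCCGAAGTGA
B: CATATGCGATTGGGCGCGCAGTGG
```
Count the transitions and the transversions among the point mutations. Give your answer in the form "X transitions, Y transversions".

5 transitions, 3 transversions

Mismatches (1-based):
position 2: G→A (purine→purine, transition)
position 5: G→T (purine→pyrimidine, transversion)
position 9: G→A (purine→purine, transition)
position 12: A→G (purine→purine, transition)
position 15: T→C (pyrimidine→pyrimidine, transition)
position 16: C→G (pyrimidine→purine, transversion)
position 19: A→C (purine→pyrimidine, transversion)
position 24: A→G (purine→purine, transition)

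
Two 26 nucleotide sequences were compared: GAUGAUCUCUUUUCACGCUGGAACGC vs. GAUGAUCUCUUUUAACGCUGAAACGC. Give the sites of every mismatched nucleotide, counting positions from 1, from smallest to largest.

14, 21

Differences at site 14 (C→A), site 21 (G→A).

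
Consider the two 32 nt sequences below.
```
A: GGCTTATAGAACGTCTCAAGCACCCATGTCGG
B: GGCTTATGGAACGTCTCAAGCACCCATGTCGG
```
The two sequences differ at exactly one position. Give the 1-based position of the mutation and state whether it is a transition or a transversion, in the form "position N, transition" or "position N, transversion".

position 8, transition

The sequences differ only at position 8: A→G (purine→purine), a transition.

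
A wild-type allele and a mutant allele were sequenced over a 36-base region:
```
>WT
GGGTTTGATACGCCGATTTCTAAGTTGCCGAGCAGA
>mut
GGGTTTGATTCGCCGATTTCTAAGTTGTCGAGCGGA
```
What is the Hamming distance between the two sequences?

3

Comparing position by position, 3 positions differ: 10 (A/T), 28 (C/T), 34 (A/G).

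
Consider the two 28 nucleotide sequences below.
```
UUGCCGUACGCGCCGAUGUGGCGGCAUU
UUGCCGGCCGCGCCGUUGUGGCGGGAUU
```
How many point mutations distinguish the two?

Mismatches (1-based): site 7: U→G; site 8: A→C; site 16: A→U; site 25: C→G.

4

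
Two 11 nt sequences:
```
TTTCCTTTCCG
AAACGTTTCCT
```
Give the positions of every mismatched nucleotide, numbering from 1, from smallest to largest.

1, 2, 3, 5, 11

Scanning 1-based: 1: T/A; 2: T/A; 3: T/A; 5: C/G; 11: G/T.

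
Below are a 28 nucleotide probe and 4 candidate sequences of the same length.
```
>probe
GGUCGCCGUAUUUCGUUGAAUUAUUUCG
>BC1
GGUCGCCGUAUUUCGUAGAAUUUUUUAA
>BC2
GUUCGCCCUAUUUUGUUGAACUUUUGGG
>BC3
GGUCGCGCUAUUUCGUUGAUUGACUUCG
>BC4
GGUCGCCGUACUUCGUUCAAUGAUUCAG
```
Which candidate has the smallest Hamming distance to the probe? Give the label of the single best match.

Hamming distances to probe — BC1: 4; BC2: 7; BC3: 5; BC4: 5.
Smallest is BC1 with 4 mismatches.

BC1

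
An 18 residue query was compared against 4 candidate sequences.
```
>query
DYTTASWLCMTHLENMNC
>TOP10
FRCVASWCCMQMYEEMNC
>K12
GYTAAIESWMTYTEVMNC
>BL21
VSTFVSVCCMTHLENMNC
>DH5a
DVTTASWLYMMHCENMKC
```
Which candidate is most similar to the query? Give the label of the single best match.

DH5a

TOP10 differs at 9 residues; K12 differs at 9 residues; BL21 differs at 6 residues; DH5a differs at 5 residues. The closest is DH5a.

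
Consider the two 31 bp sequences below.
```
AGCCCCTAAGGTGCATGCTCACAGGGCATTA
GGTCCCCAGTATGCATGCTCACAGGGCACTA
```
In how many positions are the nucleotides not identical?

7

The sequences differ at positions 1, 3, 7, 9, 10, 11, 29 (1-based) — 7 in total.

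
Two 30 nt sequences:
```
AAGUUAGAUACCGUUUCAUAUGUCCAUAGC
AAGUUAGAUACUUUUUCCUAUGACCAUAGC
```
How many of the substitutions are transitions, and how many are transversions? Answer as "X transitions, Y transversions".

Mismatches (1-based):
site 12: C→U (pyrimidine→pyrimidine, transition)
site 13: G→U (purine→pyrimidine, transversion)
site 18: A→C (purine→pyrimidine, transversion)
site 23: U→A (pyrimidine→purine, transversion)

1 transition, 3 transversions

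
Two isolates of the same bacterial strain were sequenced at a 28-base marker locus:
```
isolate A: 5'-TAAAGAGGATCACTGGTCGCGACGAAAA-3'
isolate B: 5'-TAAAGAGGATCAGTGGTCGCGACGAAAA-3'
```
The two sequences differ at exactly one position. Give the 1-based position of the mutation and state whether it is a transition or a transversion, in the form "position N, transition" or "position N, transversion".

The sequences differ only at position 13: C→G (pyrimidine→purine), a transversion.

position 13, transversion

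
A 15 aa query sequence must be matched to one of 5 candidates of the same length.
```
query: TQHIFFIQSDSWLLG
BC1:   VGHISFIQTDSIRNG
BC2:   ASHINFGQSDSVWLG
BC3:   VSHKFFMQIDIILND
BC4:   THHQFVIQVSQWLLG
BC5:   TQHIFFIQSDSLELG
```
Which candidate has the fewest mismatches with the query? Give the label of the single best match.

BC5

BC1 differs at 7 residues; BC2 differs at 6 residues; BC3 differs at 9 residues; BC4 differs at 6 residues; BC5 differs at 2 residues. The closest is BC5.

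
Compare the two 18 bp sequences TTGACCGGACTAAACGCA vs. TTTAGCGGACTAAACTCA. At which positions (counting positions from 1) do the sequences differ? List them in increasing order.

3, 5, 16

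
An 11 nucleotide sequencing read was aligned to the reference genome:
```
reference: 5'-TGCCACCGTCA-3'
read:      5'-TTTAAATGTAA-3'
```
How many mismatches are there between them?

Comparing position by position, 6 bases differ: 2 (G/T), 3 (C/T), 4 (C/A), 6 (C/A), 7 (C/T), 10 (C/A).

6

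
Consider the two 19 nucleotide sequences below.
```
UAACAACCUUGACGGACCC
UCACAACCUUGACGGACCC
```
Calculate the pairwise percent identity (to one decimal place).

94.7%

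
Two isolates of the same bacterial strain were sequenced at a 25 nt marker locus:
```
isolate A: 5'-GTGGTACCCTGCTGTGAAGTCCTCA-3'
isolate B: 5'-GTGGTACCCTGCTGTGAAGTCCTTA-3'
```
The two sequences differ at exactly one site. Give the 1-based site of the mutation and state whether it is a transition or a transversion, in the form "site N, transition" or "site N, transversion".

Site 24 changes C→T. C is a pyrimidine and T is a pyrimidine, so this is a transition.

site 24, transition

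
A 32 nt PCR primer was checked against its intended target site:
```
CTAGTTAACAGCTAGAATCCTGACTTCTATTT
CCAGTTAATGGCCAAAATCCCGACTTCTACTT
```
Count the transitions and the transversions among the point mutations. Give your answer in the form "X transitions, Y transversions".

Mismatches (1-based):
base 2: T→C (pyrimidine→pyrimidine, transition)
base 9: C→T (pyrimidine→pyrimidine, transition)
base 10: A→G (purine→purine, transition)
base 13: T→C (pyrimidine→pyrimidine, transition)
base 15: G→A (purine→purine, transition)
base 21: T→C (pyrimidine→pyrimidine, transition)
base 30: T→C (pyrimidine→pyrimidine, transition)

7 transitions, 0 transversions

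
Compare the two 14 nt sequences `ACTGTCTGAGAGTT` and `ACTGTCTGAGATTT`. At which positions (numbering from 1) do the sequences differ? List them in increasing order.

Differences at position 12 (G→T).

12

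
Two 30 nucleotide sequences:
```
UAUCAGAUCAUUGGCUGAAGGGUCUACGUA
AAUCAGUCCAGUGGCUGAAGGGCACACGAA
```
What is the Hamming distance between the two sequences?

8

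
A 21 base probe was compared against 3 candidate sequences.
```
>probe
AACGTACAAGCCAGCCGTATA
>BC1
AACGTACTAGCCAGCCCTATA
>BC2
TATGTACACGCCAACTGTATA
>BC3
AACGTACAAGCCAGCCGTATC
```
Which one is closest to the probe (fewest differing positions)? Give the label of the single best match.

Hamming distances to probe — BC1: 2; BC2: 5; BC3: 1.
Smallest is BC3 with 1 mismatch.

BC3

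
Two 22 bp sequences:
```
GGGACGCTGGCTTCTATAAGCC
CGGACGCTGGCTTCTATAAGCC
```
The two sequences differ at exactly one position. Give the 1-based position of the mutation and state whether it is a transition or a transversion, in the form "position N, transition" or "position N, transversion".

position 1, transversion

Position 1 changes G→C. G is a purine and C is a pyrimidine, so this is a transversion.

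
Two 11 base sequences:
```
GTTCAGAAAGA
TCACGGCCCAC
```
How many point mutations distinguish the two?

9

The sequences differ at sites 1, 2, 3, 5, 7, 8, 9, 10, 11 (1-based) — 9 in total.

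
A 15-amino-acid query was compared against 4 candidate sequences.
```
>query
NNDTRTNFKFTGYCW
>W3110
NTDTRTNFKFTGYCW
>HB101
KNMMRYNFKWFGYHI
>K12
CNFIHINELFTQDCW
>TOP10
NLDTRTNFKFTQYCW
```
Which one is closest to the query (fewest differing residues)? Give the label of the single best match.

W3110

W3110 differs at 1 residue; HB101 differs at 8 residues; K12 differs at 9 residues; TOP10 differs at 2 residues. The closest is W3110.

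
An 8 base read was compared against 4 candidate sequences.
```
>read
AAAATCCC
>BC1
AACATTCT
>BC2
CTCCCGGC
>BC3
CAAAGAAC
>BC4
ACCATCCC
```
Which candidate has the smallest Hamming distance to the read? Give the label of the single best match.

BC4

Hamming distances to read — BC1: 3; BC2: 7; BC3: 4; BC4: 2.
Smallest is BC4 with 2 mismatches.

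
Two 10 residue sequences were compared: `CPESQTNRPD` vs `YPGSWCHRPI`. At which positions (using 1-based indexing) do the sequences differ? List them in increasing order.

1, 3, 5, 6, 7, 10

Differences at position 1 (C→Y), position 3 (E→G), position 5 (Q→W), position 6 (T→C), position 7 (N→H), position 10 (D→I).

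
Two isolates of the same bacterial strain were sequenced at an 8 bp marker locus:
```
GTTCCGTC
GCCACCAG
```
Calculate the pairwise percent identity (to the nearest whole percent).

Mismatches at positions 2, 3, 4, 6, 7, 8 (1-based): 6 of 8.
Identical positions: 2/8 = 25% → 25%.

25%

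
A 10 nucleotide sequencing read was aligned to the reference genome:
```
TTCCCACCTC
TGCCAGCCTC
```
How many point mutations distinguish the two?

The sequences differ at sites 2, 5, 6 (1-based) — 3 in total.

3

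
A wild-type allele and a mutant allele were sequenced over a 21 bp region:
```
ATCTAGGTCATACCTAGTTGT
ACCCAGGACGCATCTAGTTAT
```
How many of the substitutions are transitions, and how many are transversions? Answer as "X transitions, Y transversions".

6 transitions, 1 transversion

Mismatches (1-based):
position 2: T→C (pyrimidine→pyrimidine, transition)
position 4: T→C (pyrimidine→pyrimidine, transition)
position 8: T→A (pyrimidine→purine, transversion)
position 10: A→G (purine→purine, transition)
position 11: T→C (pyrimidine→pyrimidine, transition)
position 13: C→T (pyrimidine→pyrimidine, transition)
position 20: G→A (purine→purine, transition)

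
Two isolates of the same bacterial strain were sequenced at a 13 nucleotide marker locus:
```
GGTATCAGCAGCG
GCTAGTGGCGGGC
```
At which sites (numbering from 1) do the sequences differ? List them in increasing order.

Scanning 1-based: 2: G/C; 5: T/G; 6: C/T; 7: A/G; 10: A/G; 12: C/G; 13: G/C.

2, 5, 6, 7, 10, 12, 13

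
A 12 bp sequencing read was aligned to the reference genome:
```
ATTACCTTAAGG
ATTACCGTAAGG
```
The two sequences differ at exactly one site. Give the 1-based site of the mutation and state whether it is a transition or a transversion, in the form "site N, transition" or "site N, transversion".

site 7, transversion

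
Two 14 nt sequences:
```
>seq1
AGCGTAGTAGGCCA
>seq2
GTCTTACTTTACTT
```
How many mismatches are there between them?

9

Comparing position by position, 9 sites differ: 1 (A/G), 2 (G/T), 4 (G/T), 7 (G/C), 9 (A/T), 10 (G/T), 11 (G/A), 13 (C/T), 14 (A/T).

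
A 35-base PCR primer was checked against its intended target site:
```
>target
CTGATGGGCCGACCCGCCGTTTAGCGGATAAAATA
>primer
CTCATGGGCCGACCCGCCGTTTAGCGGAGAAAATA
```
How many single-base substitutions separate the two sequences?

2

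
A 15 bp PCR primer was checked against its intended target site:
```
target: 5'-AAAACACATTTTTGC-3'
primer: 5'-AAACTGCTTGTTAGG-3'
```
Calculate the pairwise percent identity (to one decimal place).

53.3%

7 positions differ (4, 5, 6, 8, 10, 13, 15), so 8 of 15 match: 8/15 = 53.33%.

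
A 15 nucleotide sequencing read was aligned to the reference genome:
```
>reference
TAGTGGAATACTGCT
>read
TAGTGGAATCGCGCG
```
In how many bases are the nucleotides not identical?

Mismatches (1-based): base 10: A→C; base 11: C→G; base 12: T→C; base 15: T→G.

4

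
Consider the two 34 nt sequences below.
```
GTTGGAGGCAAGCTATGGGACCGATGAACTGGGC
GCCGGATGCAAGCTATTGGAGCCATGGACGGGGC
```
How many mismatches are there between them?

Comparing position by position, 8 bases differ: 2 (T/C), 3 (T/C), 7 (G/T), 17 (G/T), 21 (C/G), 23 (G/C), 27 (A/G), 30 (T/G).

8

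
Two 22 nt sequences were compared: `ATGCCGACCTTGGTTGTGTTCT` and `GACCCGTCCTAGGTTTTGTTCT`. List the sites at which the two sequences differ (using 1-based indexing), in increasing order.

1, 2, 3, 7, 11, 16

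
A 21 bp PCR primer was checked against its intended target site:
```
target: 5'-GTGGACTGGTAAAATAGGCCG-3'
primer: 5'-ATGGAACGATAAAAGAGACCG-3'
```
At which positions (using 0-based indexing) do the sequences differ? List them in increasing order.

0, 5, 6, 8, 14, 17

Scanning 0-based: 0: G/A; 5: C/A; 6: T/C; 8: G/A; 14: T/G; 17: G/A.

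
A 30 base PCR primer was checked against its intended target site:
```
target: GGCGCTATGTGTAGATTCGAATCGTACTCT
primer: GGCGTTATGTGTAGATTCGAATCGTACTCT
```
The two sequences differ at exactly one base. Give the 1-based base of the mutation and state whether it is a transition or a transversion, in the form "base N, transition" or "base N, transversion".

base 5, transition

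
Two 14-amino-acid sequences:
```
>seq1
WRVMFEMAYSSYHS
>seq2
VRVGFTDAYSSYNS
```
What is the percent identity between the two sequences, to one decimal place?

64.3%

5 positions differ (1, 4, 6, 7, 13), so 9 of 14 match: 9/14 = 64.29%.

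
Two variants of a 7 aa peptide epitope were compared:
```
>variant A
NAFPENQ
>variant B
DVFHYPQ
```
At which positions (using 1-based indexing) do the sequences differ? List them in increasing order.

Scanning 1-based: 1: N/D; 2: A/V; 4: P/H; 5: E/Y; 6: N/P.

1, 2, 4, 5, 6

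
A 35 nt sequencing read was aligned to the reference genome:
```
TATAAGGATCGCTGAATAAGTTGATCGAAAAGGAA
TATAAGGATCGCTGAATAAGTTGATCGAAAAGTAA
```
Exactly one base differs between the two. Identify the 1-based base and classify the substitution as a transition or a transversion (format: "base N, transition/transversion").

The sequences differ only at base 33: G→T (purine→pyrimidine), a transversion.

base 33, transversion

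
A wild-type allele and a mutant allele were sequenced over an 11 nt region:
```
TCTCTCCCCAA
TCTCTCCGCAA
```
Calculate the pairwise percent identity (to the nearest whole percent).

1 position differs (8), so 10 of 11 match: 10/11 = 90.91%.

91%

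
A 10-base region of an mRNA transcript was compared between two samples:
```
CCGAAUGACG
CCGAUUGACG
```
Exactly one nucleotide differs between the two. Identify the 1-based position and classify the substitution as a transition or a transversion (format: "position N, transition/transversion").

position 5, transversion

Position 5 changes A→U. A is a purine and U is a pyrimidine, so this is a transversion.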